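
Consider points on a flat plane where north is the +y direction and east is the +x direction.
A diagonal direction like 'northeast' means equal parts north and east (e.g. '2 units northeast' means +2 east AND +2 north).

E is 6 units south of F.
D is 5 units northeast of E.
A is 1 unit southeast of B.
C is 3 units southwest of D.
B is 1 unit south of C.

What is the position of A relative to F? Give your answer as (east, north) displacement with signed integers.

Place F at the origin (east=0, north=0).
  E is 6 units south of F: delta (east=+0, north=-6); E at (east=0, north=-6).
  D is 5 units northeast of E: delta (east=+5, north=+5); D at (east=5, north=-1).
  C is 3 units southwest of D: delta (east=-3, north=-3); C at (east=2, north=-4).
  B is 1 unit south of C: delta (east=+0, north=-1); B at (east=2, north=-5).
  A is 1 unit southeast of B: delta (east=+1, north=-1); A at (east=3, north=-6).
Therefore A relative to F: (east=3, north=-6).

Answer: A is at (east=3, north=-6) relative to F.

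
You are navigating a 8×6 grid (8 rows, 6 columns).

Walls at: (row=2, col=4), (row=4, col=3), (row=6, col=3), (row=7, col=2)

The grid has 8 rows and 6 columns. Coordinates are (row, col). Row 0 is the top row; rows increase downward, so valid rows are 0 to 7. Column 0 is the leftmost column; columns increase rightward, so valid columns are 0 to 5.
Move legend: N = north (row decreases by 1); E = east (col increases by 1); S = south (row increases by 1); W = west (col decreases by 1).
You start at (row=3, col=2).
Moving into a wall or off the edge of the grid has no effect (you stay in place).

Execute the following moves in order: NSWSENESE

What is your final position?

Answer: Final position: (row=3, col=4)

Derivation:
Start: (row=3, col=2)
  N (north): (row=3, col=2) -> (row=2, col=2)
  S (south): (row=2, col=2) -> (row=3, col=2)
  W (west): (row=3, col=2) -> (row=3, col=1)
  S (south): (row=3, col=1) -> (row=4, col=1)
  E (east): (row=4, col=1) -> (row=4, col=2)
  N (north): (row=4, col=2) -> (row=3, col=2)
  E (east): (row=3, col=2) -> (row=3, col=3)
  S (south): blocked, stay at (row=3, col=3)
  E (east): (row=3, col=3) -> (row=3, col=4)
Final: (row=3, col=4)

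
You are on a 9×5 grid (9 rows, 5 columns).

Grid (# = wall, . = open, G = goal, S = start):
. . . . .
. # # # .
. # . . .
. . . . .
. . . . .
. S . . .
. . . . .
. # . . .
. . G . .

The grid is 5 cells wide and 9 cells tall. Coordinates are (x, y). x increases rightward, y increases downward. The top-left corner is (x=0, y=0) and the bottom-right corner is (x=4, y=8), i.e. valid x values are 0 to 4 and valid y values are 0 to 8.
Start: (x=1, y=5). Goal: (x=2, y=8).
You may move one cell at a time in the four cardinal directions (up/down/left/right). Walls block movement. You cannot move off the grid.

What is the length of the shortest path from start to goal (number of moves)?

BFS from (x=1, y=5) until reaching (x=2, y=8):
  Distance 0: (x=1, y=5)
  Distance 1: (x=1, y=4), (x=0, y=5), (x=2, y=5), (x=1, y=6)
  Distance 2: (x=1, y=3), (x=0, y=4), (x=2, y=4), (x=3, y=5), (x=0, y=6), (x=2, y=6)
  Distance 3: (x=0, y=3), (x=2, y=3), (x=3, y=4), (x=4, y=5), (x=3, y=6), (x=0, y=7), (x=2, y=7)
  Distance 4: (x=0, y=2), (x=2, y=2), (x=3, y=3), (x=4, y=4), (x=4, y=6), (x=3, y=7), (x=0, y=8), (x=2, y=8)  <- goal reached here
One shortest path (4 moves): (x=1, y=5) -> (x=2, y=5) -> (x=2, y=6) -> (x=2, y=7) -> (x=2, y=8)

Answer: Shortest path length: 4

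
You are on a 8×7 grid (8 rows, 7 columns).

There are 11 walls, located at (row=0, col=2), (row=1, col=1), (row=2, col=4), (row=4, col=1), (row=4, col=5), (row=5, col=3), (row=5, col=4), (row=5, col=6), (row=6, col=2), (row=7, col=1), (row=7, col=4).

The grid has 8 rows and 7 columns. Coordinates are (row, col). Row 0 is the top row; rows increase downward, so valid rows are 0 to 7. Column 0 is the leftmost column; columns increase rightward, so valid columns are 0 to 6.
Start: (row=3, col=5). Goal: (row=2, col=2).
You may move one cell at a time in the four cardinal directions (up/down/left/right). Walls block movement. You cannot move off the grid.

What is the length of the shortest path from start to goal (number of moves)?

Answer: Shortest path length: 4

Derivation:
BFS from (row=3, col=5) until reaching (row=2, col=2):
  Distance 0: (row=3, col=5)
  Distance 1: (row=2, col=5), (row=3, col=4), (row=3, col=6)
  Distance 2: (row=1, col=5), (row=2, col=6), (row=3, col=3), (row=4, col=4), (row=4, col=6)
  Distance 3: (row=0, col=5), (row=1, col=4), (row=1, col=6), (row=2, col=3), (row=3, col=2), (row=4, col=3)
  Distance 4: (row=0, col=4), (row=0, col=6), (row=1, col=3), (row=2, col=2), (row=3, col=1), (row=4, col=2)  <- goal reached here
One shortest path (4 moves): (row=3, col=5) -> (row=3, col=4) -> (row=3, col=3) -> (row=3, col=2) -> (row=2, col=2)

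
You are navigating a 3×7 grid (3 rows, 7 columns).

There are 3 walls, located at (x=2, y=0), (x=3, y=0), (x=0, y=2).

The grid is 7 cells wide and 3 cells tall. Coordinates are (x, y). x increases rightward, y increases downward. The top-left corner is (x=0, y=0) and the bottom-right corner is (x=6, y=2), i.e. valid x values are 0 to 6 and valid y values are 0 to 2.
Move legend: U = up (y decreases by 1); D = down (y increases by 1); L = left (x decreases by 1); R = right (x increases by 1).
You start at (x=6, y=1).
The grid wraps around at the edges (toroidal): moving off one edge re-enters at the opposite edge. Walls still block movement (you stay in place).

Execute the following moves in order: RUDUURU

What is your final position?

Answer: Final position: (x=1, y=2)

Derivation:
Start: (x=6, y=1)
  R (right): (x=6, y=1) -> (x=0, y=1)
  U (up): (x=0, y=1) -> (x=0, y=0)
  D (down): (x=0, y=0) -> (x=0, y=1)
  U (up): (x=0, y=1) -> (x=0, y=0)
  U (up): blocked, stay at (x=0, y=0)
  R (right): (x=0, y=0) -> (x=1, y=0)
  U (up): (x=1, y=0) -> (x=1, y=2)
Final: (x=1, y=2)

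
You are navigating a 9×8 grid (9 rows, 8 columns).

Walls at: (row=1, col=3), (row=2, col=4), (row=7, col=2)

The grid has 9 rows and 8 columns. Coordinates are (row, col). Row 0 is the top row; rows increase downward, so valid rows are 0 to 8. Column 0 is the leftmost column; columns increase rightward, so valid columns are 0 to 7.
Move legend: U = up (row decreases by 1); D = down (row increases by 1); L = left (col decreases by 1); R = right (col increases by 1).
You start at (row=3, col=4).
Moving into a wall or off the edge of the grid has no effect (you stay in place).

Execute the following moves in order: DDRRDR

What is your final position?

Start: (row=3, col=4)
  D (down): (row=3, col=4) -> (row=4, col=4)
  D (down): (row=4, col=4) -> (row=5, col=4)
  R (right): (row=5, col=4) -> (row=5, col=5)
  R (right): (row=5, col=5) -> (row=5, col=6)
  D (down): (row=5, col=6) -> (row=6, col=6)
  R (right): (row=6, col=6) -> (row=6, col=7)
Final: (row=6, col=7)

Answer: Final position: (row=6, col=7)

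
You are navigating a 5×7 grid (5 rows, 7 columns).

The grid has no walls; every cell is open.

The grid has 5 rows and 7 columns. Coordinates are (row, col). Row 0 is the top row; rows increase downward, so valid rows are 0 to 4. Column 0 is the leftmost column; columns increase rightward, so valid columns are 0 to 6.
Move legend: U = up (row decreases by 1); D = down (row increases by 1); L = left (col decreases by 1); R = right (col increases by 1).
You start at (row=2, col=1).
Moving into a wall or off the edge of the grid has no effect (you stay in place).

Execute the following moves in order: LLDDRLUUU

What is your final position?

Start: (row=2, col=1)
  L (left): (row=2, col=1) -> (row=2, col=0)
  L (left): blocked, stay at (row=2, col=0)
  D (down): (row=2, col=0) -> (row=3, col=0)
  D (down): (row=3, col=0) -> (row=4, col=0)
  R (right): (row=4, col=0) -> (row=4, col=1)
  L (left): (row=4, col=1) -> (row=4, col=0)
  U (up): (row=4, col=0) -> (row=3, col=0)
  U (up): (row=3, col=0) -> (row=2, col=0)
  U (up): (row=2, col=0) -> (row=1, col=0)
Final: (row=1, col=0)

Answer: Final position: (row=1, col=0)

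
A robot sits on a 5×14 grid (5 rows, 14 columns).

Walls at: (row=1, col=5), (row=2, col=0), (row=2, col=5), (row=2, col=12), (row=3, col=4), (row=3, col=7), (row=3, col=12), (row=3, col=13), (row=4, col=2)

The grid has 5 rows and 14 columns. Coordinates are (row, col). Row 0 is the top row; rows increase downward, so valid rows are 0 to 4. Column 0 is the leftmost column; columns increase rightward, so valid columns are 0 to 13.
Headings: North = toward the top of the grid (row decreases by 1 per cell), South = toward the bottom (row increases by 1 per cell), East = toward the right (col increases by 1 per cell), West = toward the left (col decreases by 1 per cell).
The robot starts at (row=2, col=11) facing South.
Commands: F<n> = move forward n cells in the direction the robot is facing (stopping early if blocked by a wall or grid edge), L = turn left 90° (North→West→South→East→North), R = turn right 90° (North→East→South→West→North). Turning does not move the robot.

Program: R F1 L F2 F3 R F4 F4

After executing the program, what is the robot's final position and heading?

Answer: Final position: (row=4, col=3), facing West

Derivation:
Start: (row=2, col=11), facing South
  R: turn right, now facing West
  F1: move forward 1, now at (row=2, col=10)
  L: turn left, now facing South
  F2: move forward 2, now at (row=4, col=10)
  F3: move forward 0/3 (blocked), now at (row=4, col=10)
  R: turn right, now facing West
  F4: move forward 4, now at (row=4, col=6)
  F4: move forward 3/4 (blocked), now at (row=4, col=3)
Final: (row=4, col=3), facing West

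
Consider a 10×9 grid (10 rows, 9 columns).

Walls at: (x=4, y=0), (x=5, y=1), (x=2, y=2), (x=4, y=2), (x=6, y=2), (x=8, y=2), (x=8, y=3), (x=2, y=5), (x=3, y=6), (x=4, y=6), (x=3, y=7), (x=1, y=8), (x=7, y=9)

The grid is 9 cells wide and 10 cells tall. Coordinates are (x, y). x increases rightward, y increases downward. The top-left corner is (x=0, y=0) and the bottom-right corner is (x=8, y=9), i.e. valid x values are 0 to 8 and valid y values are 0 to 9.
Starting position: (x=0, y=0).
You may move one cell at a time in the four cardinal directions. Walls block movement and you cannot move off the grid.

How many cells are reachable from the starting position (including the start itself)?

Answer: Reachable cells: 77

Derivation:
BFS flood-fill from (x=0, y=0):
  Distance 0: (x=0, y=0)
  Distance 1: (x=1, y=0), (x=0, y=1)
  Distance 2: (x=2, y=0), (x=1, y=1), (x=0, y=2)
  Distance 3: (x=3, y=0), (x=2, y=1), (x=1, y=2), (x=0, y=3)
  Distance 4: (x=3, y=1), (x=1, y=3), (x=0, y=4)
  Distance 5: (x=4, y=1), (x=3, y=2), (x=2, y=3), (x=1, y=4), (x=0, y=5)
  Distance 6: (x=3, y=3), (x=2, y=4), (x=1, y=5), (x=0, y=6)
  Distance 7: (x=4, y=3), (x=3, y=4), (x=1, y=6), (x=0, y=7)
  Distance 8: (x=5, y=3), (x=4, y=4), (x=3, y=5), (x=2, y=6), (x=1, y=7), (x=0, y=8)
  Distance 9: (x=5, y=2), (x=6, y=3), (x=5, y=4), (x=4, y=5), (x=2, y=7), (x=0, y=9)
  Distance 10: (x=7, y=3), (x=6, y=4), (x=5, y=5), (x=2, y=8), (x=1, y=9)
  Distance 11: (x=7, y=2), (x=7, y=4), (x=6, y=5), (x=5, y=6), (x=3, y=8), (x=2, y=9)
  Distance 12: (x=7, y=1), (x=8, y=4), (x=7, y=5), (x=6, y=6), (x=5, y=7), (x=4, y=8), (x=3, y=9)
  Distance 13: (x=7, y=0), (x=6, y=1), (x=8, y=1), (x=8, y=5), (x=7, y=6), (x=4, y=7), (x=6, y=7), (x=5, y=8), (x=4, y=9)
  Distance 14: (x=6, y=0), (x=8, y=0), (x=8, y=6), (x=7, y=7), (x=6, y=8), (x=5, y=9)
  Distance 15: (x=5, y=0), (x=8, y=7), (x=7, y=8), (x=6, y=9)
  Distance 16: (x=8, y=8)
  Distance 17: (x=8, y=9)
Total reachable: 77 (grid has 77 open cells total)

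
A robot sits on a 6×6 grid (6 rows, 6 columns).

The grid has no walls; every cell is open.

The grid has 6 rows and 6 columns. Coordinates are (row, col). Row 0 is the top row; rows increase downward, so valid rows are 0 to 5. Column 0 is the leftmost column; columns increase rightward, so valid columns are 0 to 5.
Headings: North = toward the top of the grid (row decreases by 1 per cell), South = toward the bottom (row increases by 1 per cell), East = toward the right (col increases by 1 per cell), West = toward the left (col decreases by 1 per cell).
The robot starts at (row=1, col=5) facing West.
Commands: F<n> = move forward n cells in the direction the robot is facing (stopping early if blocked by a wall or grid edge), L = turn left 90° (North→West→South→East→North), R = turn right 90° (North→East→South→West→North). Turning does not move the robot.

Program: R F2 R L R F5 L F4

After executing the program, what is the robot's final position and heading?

Answer: Final position: (row=0, col=5), facing North

Derivation:
Start: (row=1, col=5), facing West
  R: turn right, now facing North
  F2: move forward 1/2 (blocked), now at (row=0, col=5)
  R: turn right, now facing East
  L: turn left, now facing North
  R: turn right, now facing East
  F5: move forward 0/5 (blocked), now at (row=0, col=5)
  L: turn left, now facing North
  F4: move forward 0/4 (blocked), now at (row=0, col=5)
Final: (row=0, col=5), facing North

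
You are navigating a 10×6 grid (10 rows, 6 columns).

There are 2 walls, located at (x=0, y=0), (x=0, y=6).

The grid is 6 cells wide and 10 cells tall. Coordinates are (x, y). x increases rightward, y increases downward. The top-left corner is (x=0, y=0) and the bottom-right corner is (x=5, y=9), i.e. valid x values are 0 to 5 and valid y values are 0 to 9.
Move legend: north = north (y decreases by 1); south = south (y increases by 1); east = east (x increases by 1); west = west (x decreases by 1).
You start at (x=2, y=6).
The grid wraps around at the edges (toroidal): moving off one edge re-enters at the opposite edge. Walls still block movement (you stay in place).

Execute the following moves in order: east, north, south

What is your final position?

Answer: Final position: (x=3, y=6)

Derivation:
Start: (x=2, y=6)
  east (east): (x=2, y=6) -> (x=3, y=6)
  north (north): (x=3, y=6) -> (x=3, y=5)
  south (south): (x=3, y=5) -> (x=3, y=6)
Final: (x=3, y=6)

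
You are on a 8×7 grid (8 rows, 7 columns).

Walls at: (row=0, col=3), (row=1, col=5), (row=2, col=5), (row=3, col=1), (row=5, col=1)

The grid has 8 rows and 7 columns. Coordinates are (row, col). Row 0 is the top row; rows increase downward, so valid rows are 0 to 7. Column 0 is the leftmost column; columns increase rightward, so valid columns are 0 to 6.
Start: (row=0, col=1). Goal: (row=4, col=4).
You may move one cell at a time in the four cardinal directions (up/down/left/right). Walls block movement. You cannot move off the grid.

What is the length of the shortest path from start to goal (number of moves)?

BFS from (row=0, col=1) until reaching (row=4, col=4):
  Distance 0: (row=0, col=1)
  Distance 1: (row=0, col=0), (row=0, col=2), (row=1, col=1)
  Distance 2: (row=1, col=0), (row=1, col=2), (row=2, col=1)
  Distance 3: (row=1, col=3), (row=2, col=0), (row=2, col=2)
  Distance 4: (row=1, col=4), (row=2, col=3), (row=3, col=0), (row=3, col=2)
  Distance 5: (row=0, col=4), (row=2, col=4), (row=3, col=3), (row=4, col=0), (row=4, col=2)
  Distance 6: (row=0, col=5), (row=3, col=4), (row=4, col=1), (row=4, col=3), (row=5, col=0), (row=5, col=2)
  Distance 7: (row=0, col=6), (row=3, col=5), (row=4, col=4), (row=5, col=3), (row=6, col=0), (row=6, col=2)  <- goal reached here
One shortest path (7 moves): (row=0, col=1) -> (row=0, col=2) -> (row=1, col=2) -> (row=1, col=3) -> (row=1, col=4) -> (row=2, col=4) -> (row=3, col=4) -> (row=4, col=4)

Answer: Shortest path length: 7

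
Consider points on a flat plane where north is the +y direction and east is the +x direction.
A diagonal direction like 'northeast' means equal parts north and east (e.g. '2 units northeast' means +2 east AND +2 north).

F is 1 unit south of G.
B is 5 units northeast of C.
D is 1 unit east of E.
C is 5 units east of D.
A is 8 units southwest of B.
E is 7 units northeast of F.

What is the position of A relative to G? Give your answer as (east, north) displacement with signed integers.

Answer: A is at (east=10, north=3) relative to G.

Derivation:
Place G at the origin (east=0, north=0).
  F is 1 unit south of G: delta (east=+0, north=-1); F at (east=0, north=-1).
  E is 7 units northeast of F: delta (east=+7, north=+7); E at (east=7, north=6).
  D is 1 unit east of E: delta (east=+1, north=+0); D at (east=8, north=6).
  C is 5 units east of D: delta (east=+5, north=+0); C at (east=13, north=6).
  B is 5 units northeast of C: delta (east=+5, north=+5); B at (east=18, north=11).
  A is 8 units southwest of B: delta (east=-8, north=-8); A at (east=10, north=3).
Therefore A relative to G: (east=10, north=3).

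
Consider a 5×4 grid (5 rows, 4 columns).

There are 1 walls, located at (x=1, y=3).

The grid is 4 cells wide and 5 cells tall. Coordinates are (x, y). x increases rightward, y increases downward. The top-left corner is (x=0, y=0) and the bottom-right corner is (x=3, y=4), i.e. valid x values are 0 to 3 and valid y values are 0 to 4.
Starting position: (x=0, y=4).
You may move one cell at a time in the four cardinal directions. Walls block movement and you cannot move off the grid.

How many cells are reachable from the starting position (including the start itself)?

Answer: Reachable cells: 19

Derivation:
BFS flood-fill from (x=0, y=4):
  Distance 0: (x=0, y=4)
  Distance 1: (x=0, y=3), (x=1, y=4)
  Distance 2: (x=0, y=2), (x=2, y=4)
  Distance 3: (x=0, y=1), (x=1, y=2), (x=2, y=3), (x=3, y=4)
  Distance 4: (x=0, y=0), (x=1, y=1), (x=2, y=2), (x=3, y=3)
  Distance 5: (x=1, y=0), (x=2, y=1), (x=3, y=2)
  Distance 6: (x=2, y=0), (x=3, y=1)
  Distance 7: (x=3, y=0)
Total reachable: 19 (grid has 19 open cells total)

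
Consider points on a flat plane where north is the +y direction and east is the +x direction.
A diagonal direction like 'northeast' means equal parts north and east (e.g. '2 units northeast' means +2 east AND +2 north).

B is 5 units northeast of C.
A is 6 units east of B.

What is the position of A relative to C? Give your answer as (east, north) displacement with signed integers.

Answer: A is at (east=11, north=5) relative to C.

Derivation:
Place C at the origin (east=0, north=0).
  B is 5 units northeast of C: delta (east=+5, north=+5); B at (east=5, north=5).
  A is 6 units east of B: delta (east=+6, north=+0); A at (east=11, north=5).
Therefore A relative to C: (east=11, north=5).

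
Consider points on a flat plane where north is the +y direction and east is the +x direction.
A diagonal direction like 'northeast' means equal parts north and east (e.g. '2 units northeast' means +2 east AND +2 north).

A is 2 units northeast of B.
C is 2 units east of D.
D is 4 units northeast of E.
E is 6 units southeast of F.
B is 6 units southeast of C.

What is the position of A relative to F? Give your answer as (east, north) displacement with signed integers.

Answer: A is at (east=20, north=-6) relative to F.

Derivation:
Place F at the origin (east=0, north=0).
  E is 6 units southeast of F: delta (east=+6, north=-6); E at (east=6, north=-6).
  D is 4 units northeast of E: delta (east=+4, north=+4); D at (east=10, north=-2).
  C is 2 units east of D: delta (east=+2, north=+0); C at (east=12, north=-2).
  B is 6 units southeast of C: delta (east=+6, north=-6); B at (east=18, north=-8).
  A is 2 units northeast of B: delta (east=+2, north=+2); A at (east=20, north=-6).
Therefore A relative to F: (east=20, north=-6).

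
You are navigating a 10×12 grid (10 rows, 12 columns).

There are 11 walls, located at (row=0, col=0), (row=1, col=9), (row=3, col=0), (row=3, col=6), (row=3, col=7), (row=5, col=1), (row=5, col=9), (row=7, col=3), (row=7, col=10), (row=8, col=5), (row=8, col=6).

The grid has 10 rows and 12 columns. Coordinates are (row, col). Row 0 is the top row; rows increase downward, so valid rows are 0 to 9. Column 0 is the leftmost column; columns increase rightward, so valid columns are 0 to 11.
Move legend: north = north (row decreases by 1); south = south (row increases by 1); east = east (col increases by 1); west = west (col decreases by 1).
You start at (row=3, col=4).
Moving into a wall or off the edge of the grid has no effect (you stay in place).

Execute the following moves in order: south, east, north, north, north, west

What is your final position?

Answer: Final position: (row=1, col=4)

Derivation:
Start: (row=3, col=4)
  south (south): (row=3, col=4) -> (row=4, col=4)
  east (east): (row=4, col=4) -> (row=4, col=5)
  north (north): (row=4, col=5) -> (row=3, col=5)
  north (north): (row=3, col=5) -> (row=2, col=5)
  north (north): (row=2, col=5) -> (row=1, col=5)
  west (west): (row=1, col=5) -> (row=1, col=4)
Final: (row=1, col=4)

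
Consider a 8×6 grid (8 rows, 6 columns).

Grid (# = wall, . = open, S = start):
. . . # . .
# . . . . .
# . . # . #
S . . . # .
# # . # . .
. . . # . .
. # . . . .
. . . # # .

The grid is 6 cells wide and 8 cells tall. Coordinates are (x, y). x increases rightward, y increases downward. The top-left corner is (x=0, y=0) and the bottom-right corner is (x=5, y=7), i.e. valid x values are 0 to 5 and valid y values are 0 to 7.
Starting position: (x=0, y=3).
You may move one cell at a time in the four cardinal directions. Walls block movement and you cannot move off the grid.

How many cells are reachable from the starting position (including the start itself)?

Answer: Reachable cells: 35

Derivation:
BFS flood-fill from (x=0, y=3):
  Distance 0: (x=0, y=3)
  Distance 1: (x=1, y=3)
  Distance 2: (x=1, y=2), (x=2, y=3)
  Distance 3: (x=1, y=1), (x=2, y=2), (x=3, y=3), (x=2, y=4)
  Distance 4: (x=1, y=0), (x=2, y=1), (x=2, y=5)
  Distance 5: (x=0, y=0), (x=2, y=0), (x=3, y=1), (x=1, y=5), (x=2, y=6)
  Distance 6: (x=4, y=1), (x=0, y=5), (x=3, y=6), (x=2, y=7)
  Distance 7: (x=4, y=0), (x=5, y=1), (x=4, y=2), (x=0, y=6), (x=4, y=6), (x=1, y=7)
  Distance 8: (x=5, y=0), (x=4, y=5), (x=5, y=6), (x=0, y=7)
  Distance 9: (x=4, y=4), (x=5, y=5), (x=5, y=7)
  Distance 10: (x=5, y=4)
  Distance 11: (x=5, y=3)
Total reachable: 35 (grid has 35 open cells total)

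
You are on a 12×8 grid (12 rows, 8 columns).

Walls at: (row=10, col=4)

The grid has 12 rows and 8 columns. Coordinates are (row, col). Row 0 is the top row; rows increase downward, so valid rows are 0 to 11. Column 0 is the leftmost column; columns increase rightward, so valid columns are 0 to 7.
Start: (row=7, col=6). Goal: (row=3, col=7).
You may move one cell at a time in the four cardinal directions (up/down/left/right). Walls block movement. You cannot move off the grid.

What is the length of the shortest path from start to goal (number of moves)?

BFS from (row=7, col=6) until reaching (row=3, col=7):
  Distance 0: (row=7, col=6)
  Distance 1: (row=6, col=6), (row=7, col=5), (row=7, col=7), (row=8, col=6)
  Distance 2: (row=5, col=6), (row=6, col=5), (row=6, col=7), (row=7, col=4), (row=8, col=5), (row=8, col=7), (row=9, col=6)
  Distance 3: (row=4, col=6), (row=5, col=5), (row=5, col=7), (row=6, col=4), (row=7, col=3), (row=8, col=4), (row=9, col=5), (row=9, col=7), (row=10, col=6)
  Distance 4: (row=3, col=6), (row=4, col=5), (row=4, col=7), (row=5, col=4), (row=6, col=3), (row=7, col=2), (row=8, col=3), (row=9, col=4), (row=10, col=5), (row=10, col=7), (row=11, col=6)
  Distance 5: (row=2, col=6), (row=3, col=5), (row=3, col=7), (row=4, col=4), (row=5, col=3), (row=6, col=2), (row=7, col=1), (row=8, col=2), (row=9, col=3), (row=11, col=5), (row=11, col=7)  <- goal reached here
One shortest path (5 moves): (row=7, col=6) -> (row=7, col=7) -> (row=6, col=7) -> (row=5, col=7) -> (row=4, col=7) -> (row=3, col=7)

Answer: Shortest path length: 5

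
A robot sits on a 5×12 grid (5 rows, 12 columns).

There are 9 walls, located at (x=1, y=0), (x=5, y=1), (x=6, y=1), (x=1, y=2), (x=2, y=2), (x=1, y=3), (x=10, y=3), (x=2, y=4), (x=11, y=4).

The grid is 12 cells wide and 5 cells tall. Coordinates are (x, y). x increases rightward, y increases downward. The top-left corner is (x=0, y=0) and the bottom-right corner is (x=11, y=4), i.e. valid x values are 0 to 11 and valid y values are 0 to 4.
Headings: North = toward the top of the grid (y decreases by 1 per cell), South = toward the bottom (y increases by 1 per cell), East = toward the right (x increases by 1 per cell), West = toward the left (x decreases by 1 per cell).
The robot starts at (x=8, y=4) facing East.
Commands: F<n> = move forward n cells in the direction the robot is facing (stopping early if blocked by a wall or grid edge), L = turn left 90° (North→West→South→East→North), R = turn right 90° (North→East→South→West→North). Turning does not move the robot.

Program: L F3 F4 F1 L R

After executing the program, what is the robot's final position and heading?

Answer: Final position: (x=8, y=0), facing North

Derivation:
Start: (x=8, y=4), facing East
  L: turn left, now facing North
  F3: move forward 3, now at (x=8, y=1)
  F4: move forward 1/4 (blocked), now at (x=8, y=0)
  F1: move forward 0/1 (blocked), now at (x=8, y=0)
  L: turn left, now facing West
  R: turn right, now facing North
Final: (x=8, y=0), facing North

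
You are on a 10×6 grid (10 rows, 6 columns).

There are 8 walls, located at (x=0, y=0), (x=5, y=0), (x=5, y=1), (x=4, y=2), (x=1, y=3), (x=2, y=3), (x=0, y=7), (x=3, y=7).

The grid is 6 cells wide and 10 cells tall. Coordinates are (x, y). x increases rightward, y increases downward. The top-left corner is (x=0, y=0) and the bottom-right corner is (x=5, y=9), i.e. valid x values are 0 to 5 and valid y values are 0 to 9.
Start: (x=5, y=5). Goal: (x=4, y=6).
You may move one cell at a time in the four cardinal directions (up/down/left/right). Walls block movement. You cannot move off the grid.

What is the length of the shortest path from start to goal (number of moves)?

BFS from (x=5, y=5) until reaching (x=4, y=6):
  Distance 0: (x=5, y=5)
  Distance 1: (x=5, y=4), (x=4, y=5), (x=5, y=6)
  Distance 2: (x=5, y=3), (x=4, y=4), (x=3, y=5), (x=4, y=6), (x=5, y=7)  <- goal reached here
One shortest path (2 moves): (x=5, y=5) -> (x=4, y=5) -> (x=4, y=6)

Answer: Shortest path length: 2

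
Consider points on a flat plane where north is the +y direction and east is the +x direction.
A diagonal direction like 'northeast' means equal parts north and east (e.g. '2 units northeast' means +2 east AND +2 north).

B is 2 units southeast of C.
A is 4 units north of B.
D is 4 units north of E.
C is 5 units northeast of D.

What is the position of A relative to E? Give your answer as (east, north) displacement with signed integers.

Place E at the origin (east=0, north=0).
  D is 4 units north of E: delta (east=+0, north=+4); D at (east=0, north=4).
  C is 5 units northeast of D: delta (east=+5, north=+5); C at (east=5, north=9).
  B is 2 units southeast of C: delta (east=+2, north=-2); B at (east=7, north=7).
  A is 4 units north of B: delta (east=+0, north=+4); A at (east=7, north=11).
Therefore A relative to E: (east=7, north=11).

Answer: A is at (east=7, north=11) relative to E.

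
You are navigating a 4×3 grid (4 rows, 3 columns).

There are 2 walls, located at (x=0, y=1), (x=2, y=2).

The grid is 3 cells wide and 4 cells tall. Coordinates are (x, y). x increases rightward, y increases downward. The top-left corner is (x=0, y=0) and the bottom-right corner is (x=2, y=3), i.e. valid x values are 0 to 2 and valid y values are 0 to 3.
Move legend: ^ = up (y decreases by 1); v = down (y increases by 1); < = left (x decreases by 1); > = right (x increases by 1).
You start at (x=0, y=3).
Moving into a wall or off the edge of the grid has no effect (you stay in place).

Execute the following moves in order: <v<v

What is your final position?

Answer: Final position: (x=0, y=3)

Derivation:
Start: (x=0, y=3)
  < (left): blocked, stay at (x=0, y=3)
  v (down): blocked, stay at (x=0, y=3)
  < (left): blocked, stay at (x=0, y=3)
  v (down): blocked, stay at (x=0, y=3)
Final: (x=0, y=3)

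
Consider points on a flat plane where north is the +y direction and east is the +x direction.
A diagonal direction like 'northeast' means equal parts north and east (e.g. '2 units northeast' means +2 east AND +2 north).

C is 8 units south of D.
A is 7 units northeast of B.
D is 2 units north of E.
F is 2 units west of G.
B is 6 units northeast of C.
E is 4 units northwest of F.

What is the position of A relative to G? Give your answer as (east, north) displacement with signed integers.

Place G at the origin (east=0, north=0).
  F is 2 units west of G: delta (east=-2, north=+0); F at (east=-2, north=0).
  E is 4 units northwest of F: delta (east=-4, north=+4); E at (east=-6, north=4).
  D is 2 units north of E: delta (east=+0, north=+2); D at (east=-6, north=6).
  C is 8 units south of D: delta (east=+0, north=-8); C at (east=-6, north=-2).
  B is 6 units northeast of C: delta (east=+6, north=+6); B at (east=0, north=4).
  A is 7 units northeast of B: delta (east=+7, north=+7); A at (east=7, north=11).
Therefore A relative to G: (east=7, north=11).

Answer: A is at (east=7, north=11) relative to G.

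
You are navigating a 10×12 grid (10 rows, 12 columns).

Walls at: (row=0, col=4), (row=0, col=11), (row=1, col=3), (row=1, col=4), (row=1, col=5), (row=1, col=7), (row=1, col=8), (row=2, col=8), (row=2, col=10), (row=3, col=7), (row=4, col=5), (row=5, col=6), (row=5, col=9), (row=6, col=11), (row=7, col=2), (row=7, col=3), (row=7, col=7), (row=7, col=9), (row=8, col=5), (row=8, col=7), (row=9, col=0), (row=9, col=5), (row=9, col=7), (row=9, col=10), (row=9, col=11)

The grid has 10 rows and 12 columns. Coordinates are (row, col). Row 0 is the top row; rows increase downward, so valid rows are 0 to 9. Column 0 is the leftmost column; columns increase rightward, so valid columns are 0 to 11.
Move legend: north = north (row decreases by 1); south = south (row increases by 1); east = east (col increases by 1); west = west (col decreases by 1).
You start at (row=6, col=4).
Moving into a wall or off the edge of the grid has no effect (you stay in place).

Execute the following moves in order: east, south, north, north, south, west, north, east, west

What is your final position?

Start: (row=6, col=4)
  east (east): (row=6, col=4) -> (row=6, col=5)
  south (south): (row=6, col=5) -> (row=7, col=5)
  north (north): (row=7, col=5) -> (row=6, col=5)
  north (north): (row=6, col=5) -> (row=5, col=5)
  south (south): (row=5, col=5) -> (row=6, col=5)
  west (west): (row=6, col=5) -> (row=6, col=4)
  north (north): (row=6, col=4) -> (row=5, col=4)
  east (east): (row=5, col=4) -> (row=5, col=5)
  west (west): (row=5, col=5) -> (row=5, col=4)
Final: (row=5, col=4)

Answer: Final position: (row=5, col=4)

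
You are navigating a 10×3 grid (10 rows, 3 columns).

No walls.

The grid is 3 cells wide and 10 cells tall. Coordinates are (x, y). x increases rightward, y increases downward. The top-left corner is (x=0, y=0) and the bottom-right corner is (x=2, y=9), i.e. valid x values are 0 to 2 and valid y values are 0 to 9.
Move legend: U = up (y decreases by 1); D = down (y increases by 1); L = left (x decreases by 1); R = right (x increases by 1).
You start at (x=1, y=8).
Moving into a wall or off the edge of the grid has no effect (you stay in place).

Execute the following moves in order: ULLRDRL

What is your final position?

Answer: Final position: (x=1, y=8)

Derivation:
Start: (x=1, y=8)
  U (up): (x=1, y=8) -> (x=1, y=7)
  L (left): (x=1, y=7) -> (x=0, y=7)
  L (left): blocked, stay at (x=0, y=7)
  R (right): (x=0, y=7) -> (x=1, y=7)
  D (down): (x=1, y=7) -> (x=1, y=8)
  R (right): (x=1, y=8) -> (x=2, y=8)
  L (left): (x=2, y=8) -> (x=1, y=8)
Final: (x=1, y=8)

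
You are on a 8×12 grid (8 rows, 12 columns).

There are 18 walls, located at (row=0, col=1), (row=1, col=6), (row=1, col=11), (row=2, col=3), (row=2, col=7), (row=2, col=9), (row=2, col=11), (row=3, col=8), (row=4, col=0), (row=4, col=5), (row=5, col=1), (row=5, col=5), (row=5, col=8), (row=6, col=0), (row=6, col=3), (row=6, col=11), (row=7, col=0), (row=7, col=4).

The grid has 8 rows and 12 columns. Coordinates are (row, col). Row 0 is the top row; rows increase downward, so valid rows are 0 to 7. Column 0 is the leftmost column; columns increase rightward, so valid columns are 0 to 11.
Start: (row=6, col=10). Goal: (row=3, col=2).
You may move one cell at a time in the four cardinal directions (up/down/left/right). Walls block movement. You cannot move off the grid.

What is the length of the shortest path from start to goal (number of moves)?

BFS from (row=6, col=10) until reaching (row=3, col=2):
  Distance 0: (row=6, col=10)
  Distance 1: (row=5, col=10), (row=6, col=9), (row=7, col=10)
  Distance 2: (row=4, col=10), (row=5, col=9), (row=5, col=11), (row=6, col=8), (row=7, col=9), (row=7, col=11)
  Distance 3: (row=3, col=10), (row=4, col=9), (row=4, col=11), (row=6, col=7), (row=7, col=8)
  Distance 4: (row=2, col=10), (row=3, col=9), (row=3, col=11), (row=4, col=8), (row=5, col=7), (row=6, col=6), (row=7, col=7)
  Distance 5: (row=1, col=10), (row=4, col=7), (row=5, col=6), (row=6, col=5), (row=7, col=6)
  Distance 6: (row=0, col=10), (row=1, col=9), (row=3, col=7), (row=4, col=6), (row=6, col=4), (row=7, col=5)
  Distance 7: (row=0, col=9), (row=0, col=11), (row=1, col=8), (row=3, col=6), (row=5, col=4)
  Distance 8: (row=0, col=8), (row=1, col=7), (row=2, col=6), (row=2, col=8), (row=3, col=5), (row=4, col=4), (row=5, col=3)
  Distance 9: (row=0, col=7), (row=2, col=5), (row=3, col=4), (row=4, col=3), (row=5, col=2)
  Distance 10: (row=0, col=6), (row=1, col=5), (row=2, col=4), (row=3, col=3), (row=4, col=2), (row=6, col=2)
  Distance 11: (row=0, col=5), (row=1, col=4), (row=3, col=2), (row=4, col=1), (row=6, col=1), (row=7, col=2)  <- goal reached here
One shortest path (11 moves): (row=6, col=10) -> (row=6, col=9) -> (row=6, col=8) -> (row=6, col=7) -> (row=6, col=6) -> (row=6, col=5) -> (row=6, col=4) -> (row=5, col=4) -> (row=5, col=3) -> (row=5, col=2) -> (row=4, col=2) -> (row=3, col=2)

Answer: Shortest path length: 11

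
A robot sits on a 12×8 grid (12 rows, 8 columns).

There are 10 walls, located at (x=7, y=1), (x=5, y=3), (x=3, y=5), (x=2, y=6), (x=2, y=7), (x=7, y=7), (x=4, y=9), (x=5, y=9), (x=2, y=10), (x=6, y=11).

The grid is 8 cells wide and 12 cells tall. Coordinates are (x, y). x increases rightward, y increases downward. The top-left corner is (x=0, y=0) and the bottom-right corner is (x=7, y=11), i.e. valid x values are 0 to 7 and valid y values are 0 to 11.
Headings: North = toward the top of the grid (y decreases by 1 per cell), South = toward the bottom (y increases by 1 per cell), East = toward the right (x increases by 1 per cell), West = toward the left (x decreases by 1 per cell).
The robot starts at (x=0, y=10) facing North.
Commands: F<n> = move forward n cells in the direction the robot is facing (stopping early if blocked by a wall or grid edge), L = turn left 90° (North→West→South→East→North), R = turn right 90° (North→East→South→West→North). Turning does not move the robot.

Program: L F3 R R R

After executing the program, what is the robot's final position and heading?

Answer: Final position: (x=0, y=10), facing South

Derivation:
Start: (x=0, y=10), facing North
  L: turn left, now facing West
  F3: move forward 0/3 (blocked), now at (x=0, y=10)
  R: turn right, now facing North
  R: turn right, now facing East
  R: turn right, now facing South
Final: (x=0, y=10), facing South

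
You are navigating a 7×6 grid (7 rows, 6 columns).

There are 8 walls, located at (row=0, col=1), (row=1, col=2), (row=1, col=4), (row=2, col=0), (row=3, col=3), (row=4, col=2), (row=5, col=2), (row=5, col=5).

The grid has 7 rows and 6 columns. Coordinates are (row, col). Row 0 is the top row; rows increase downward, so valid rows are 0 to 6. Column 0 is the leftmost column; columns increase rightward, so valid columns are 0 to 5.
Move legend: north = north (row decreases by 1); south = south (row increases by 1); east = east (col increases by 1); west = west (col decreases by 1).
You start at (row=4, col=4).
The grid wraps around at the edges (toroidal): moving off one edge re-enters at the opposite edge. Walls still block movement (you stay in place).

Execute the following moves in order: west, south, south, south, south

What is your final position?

Start: (row=4, col=4)
  west (west): (row=4, col=4) -> (row=4, col=3)
  south (south): (row=4, col=3) -> (row=5, col=3)
  south (south): (row=5, col=3) -> (row=6, col=3)
  south (south): (row=6, col=3) -> (row=0, col=3)
  south (south): (row=0, col=3) -> (row=1, col=3)
Final: (row=1, col=3)

Answer: Final position: (row=1, col=3)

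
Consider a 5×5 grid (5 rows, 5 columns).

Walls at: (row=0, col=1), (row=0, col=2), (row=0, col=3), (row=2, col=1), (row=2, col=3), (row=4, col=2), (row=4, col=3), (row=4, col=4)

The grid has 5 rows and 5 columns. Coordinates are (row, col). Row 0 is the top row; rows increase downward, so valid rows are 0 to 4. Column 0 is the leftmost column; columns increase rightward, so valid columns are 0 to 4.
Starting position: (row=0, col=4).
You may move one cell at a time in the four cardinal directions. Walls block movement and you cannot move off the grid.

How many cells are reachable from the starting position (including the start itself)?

BFS flood-fill from (row=0, col=4):
  Distance 0: (row=0, col=4)
  Distance 1: (row=1, col=4)
  Distance 2: (row=1, col=3), (row=2, col=4)
  Distance 3: (row=1, col=2), (row=3, col=4)
  Distance 4: (row=1, col=1), (row=2, col=2), (row=3, col=3)
  Distance 5: (row=1, col=0), (row=3, col=2)
  Distance 6: (row=0, col=0), (row=2, col=0), (row=3, col=1)
  Distance 7: (row=3, col=0), (row=4, col=1)
  Distance 8: (row=4, col=0)
Total reachable: 17 (grid has 17 open cells total)

Answer: Reachable cells: 17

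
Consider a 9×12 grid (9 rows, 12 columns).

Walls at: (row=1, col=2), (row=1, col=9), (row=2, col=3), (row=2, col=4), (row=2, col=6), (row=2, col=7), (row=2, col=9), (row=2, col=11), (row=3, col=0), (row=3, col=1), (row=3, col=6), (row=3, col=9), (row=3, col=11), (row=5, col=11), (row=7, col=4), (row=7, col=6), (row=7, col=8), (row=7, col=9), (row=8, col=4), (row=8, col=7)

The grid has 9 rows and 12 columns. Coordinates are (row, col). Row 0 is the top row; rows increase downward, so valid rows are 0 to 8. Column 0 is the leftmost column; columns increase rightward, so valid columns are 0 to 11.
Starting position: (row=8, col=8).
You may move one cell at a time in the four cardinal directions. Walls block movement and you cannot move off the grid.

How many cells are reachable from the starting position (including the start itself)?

Answer: Reachable cells: 88

Derivation:
BFS flood-fill from (row=8, col=8):
  Distance 0: (row=8, col=8)
  Distance 1: (row=8, col=9)
  Distance 2: (row=8, col=10)
  Distance 3: (row=7, col=10), (row=8, col=11)
  Distance 4: (row=6, col=10), (row=7, col=11)
  Distance 5: (row=5, col=10), (row=6, col=9), (row=6, col=11)
  Distance 6: (row=4, col=10), (row=5, col=9), (row=6, col=8)
  Distance 7: (row=3, col=10), (row=4, col=9), (row=4, col=11), (row=5, col=8), (row=6, col=7)
  Distance 8: (row=2, col=10), (row=4, col=8), (row=5, col=7), (row=6, col=6), (row=7, col=7)
  Distance 9: (row=1, col=10), (row=3, col=8), (row=4, col=7), (row=5, col=6), (row=6, col=5)
  Distance 10: (row=0, col=10), (row=1, col=11), (row=2, col=8), (row=3, col=7), (row=4, col=6), (row=5, col=5), (row=6, col=4), (row=7, col=5)
  Distance 11: (row=0, col=9), (row=0, col=11), (row=1, col=8), (row=4, col=5), (row=5, col=4), (row=6, col=3), (row=8, col=5)
  Distance 12: (row=0, col=8), (row=1, col=7), (row=3, col=5), (row=4, col=4), (row=5, col=3), (row=6, col=2), (row=7, col=3), (row=8, col=6)
  Distance 13: (row=0, col=7), (row=1, col=6), (row=2, col=5), (row=3, col=4), (row=4, col=3), (row=5, col=2), (row=6, col=1), (row=7, col=2), (row=8, col=3)
  Distance 14: (row=0, col=6), (row=1, col=5), (row=3, col=3), (row=4, col=2), (row=5, col=1), (row=6, col=0), (row=7, col=1), (row=8, col=2)
  Distance 15: (row=0, col=5), (row=1, col=4), (row=3, col=2), (row=4, col=1), (row=5, col=0), (row=7, col=0), (row=8, col=1)
  Distance 16: (row=0, col=4), (row=1, col=3), (row=2, col=2), (row=4, col=0), (row=8, col=0)
  Distance 17: (row=0, col=3), (row=2, col=1)
  Distance 18: (row=0, col=2), (row=1, col=1), (row=2, col=0)
  Distance 19: (row=0, col=1), (row=1, col=0)
  Distance 20: (row=0, col=0)
Total reachable: 88 (grid has 88 open cells total)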